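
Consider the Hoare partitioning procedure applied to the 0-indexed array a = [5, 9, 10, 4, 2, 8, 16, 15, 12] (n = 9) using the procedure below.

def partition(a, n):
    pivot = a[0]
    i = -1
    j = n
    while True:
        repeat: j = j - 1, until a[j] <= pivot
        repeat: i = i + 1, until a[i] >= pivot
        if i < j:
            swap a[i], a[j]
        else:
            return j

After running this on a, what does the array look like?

pivot = a[0] = 5; i = -1, j = 9
j→4 (a[4]=2≤5), i→0 (a[0]=5≥5); i<j, swap → [2, 9, 10, 4, 5, 8, 16, 15, 12]
j→3 (a[3]=4≤5), i→1 (a[1]=9≥5); i<j, swap → [2, 4, 10, 9, 5, 8, 16, 15, 12]
j→1, i→2; i≥j, return j=1. a = [2, 4, 10, 9, 5, 8, 16, 15, 12]

[2, 4, 10, 9, 5, 8, 16, 15, 12]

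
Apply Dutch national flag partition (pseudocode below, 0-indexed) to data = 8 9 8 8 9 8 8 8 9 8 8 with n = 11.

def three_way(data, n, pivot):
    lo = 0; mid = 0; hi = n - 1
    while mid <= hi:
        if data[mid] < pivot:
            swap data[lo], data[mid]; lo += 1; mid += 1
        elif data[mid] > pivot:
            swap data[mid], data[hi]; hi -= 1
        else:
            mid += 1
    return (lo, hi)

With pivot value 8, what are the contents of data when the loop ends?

8 8 8 8 8 8 8 8 9 9 9

lo=0 mid=0 hi=10
8=8: mid=1
9>8: swap(1,10), hi=9 ⇒ 8 8 8 8 9 8 8 8 9 8 9
8=8: mid=2
8=8: mid=3
8=8: mid=4
9>8: swap(4,9), hi=8 ⇒ 8 8 8 8 8 8 8 8 9 9 9
8=8: mid=5
8=8: mid=6
8=8: mid=7
8=8: mid=8
9>8: swap(8,8), hi=7 ⇒ 8 8 8 8 8 8 8 8 9 9 9
done. lo=0 hi=7; data=8 8 8 8 8 8 8 8 9 9 9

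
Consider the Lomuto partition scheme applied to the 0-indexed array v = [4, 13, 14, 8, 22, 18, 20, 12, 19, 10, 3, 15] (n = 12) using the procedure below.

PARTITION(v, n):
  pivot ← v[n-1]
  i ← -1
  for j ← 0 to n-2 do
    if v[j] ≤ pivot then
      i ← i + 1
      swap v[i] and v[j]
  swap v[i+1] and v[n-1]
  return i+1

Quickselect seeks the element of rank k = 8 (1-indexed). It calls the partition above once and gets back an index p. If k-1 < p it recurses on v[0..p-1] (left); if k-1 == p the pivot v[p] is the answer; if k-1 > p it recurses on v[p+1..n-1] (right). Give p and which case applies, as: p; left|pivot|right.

pivot=15, i=-1
j=0: 4≤15, i=0, swap(0,0) ⇒ [4, 13, 14, 8, 22, 18, 20, 12, 19, 10, 3, 15]
j=1: 13≤15, i=1, swap(1,1) ⇒ [4, 13, 14, 8, 22, 18, 20, 12, 19, 10, 3, 15]
j=2: 14≤15, i=2, swap(2,2) ⇒ [4, 13, 14, 8, 22, 18, 20, 12, 19, 10, 3, 15]
j=3: 8≤15, i=3, swap(3,3) ⇒ [4, 13, 14, 8, 22, 18, 20, 12, 19, 10, 3, 15]
j=4: 22>15, skip
j=5: 18>15, skip
j=6: 20>15, skip
j=7: 12≤15, i=4, swap(4,7) ⇒ [4, 13, 14, 8, 12, 18, 20, 22, 19, 10, 3, 15]
j=8: 19>15, skip
j=9: 10≤15, i=5, swap(5,9) ⇒ [4, 13, 14, 8, 12, 10, 20, 22, 19, 18, 3, 15]
j=10: 3≤15, i=6, swap(6,10) ⇒ [4, 13, 14, 8, 12, 10, 3, 22, 19, 18, 20, 15]
swap(7,11) ⇒ [4, 13, 14, 8, 12, 10, 3, 15, 19, 18, 20, 22]; return 7
p = 7; k-1 = 7 == 7 ⇒ pivot

7; pivot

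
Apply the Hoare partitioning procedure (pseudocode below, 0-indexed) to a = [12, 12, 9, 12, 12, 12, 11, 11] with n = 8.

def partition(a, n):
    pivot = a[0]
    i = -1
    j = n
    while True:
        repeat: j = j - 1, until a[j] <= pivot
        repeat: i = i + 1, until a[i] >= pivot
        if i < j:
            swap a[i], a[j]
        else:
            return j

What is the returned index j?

pivot=12
j stops at 7 (11), i stops at 0 (12); swap ⇒ [11, 12, 9, 12, 12, 12, 11, 12]
j stops at 6 (11), i stops at 1 (12); swap ⇒ [11, 11, 9, 12, 12, 12, 12, 12]
j stops at 5 (12), i stops at 3 (12); swap ⇒ [11, 11, 9, 12, 12, 12, 12, 12]
j stops at 4, i stops at 4; i≥j ⇒ return 4. a=[11, 11, 9, 12, 12, 12, 12, 12]

4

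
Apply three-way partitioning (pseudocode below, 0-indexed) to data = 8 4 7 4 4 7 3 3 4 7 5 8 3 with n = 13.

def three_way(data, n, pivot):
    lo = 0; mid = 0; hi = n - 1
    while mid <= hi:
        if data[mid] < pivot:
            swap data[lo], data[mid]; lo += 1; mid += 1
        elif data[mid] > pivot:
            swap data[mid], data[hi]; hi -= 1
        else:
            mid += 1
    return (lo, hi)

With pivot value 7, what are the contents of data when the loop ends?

lo=0 mid=0 hi=12
8>7: swap(0,12), hi=11 ⇒ 3 4 7 4 4 7 3 3 4 7 5 8 8
3<7: swap(0,0), lo=1 mid=1 ⇒ 3 4 7 4 4 7 3 3 4 7 5 8 8
4<7: swap(1,1), lo=2 mid=2 ⇒ 3 4 7 4 4 7 3 3 4 7 5 8 8
7=7: mid=3
4<7: swap(2,3), lo=3 mid=4 ⇒ 3 4 4 7 4 7 3 3 4 7 5 8 8
4<7: swap(3,4), lo=4 mid=5 ⇒ 3 4 4 4 7 7 3 3 4 7 5 8 8
7=7: mid=6
3<7: swap(4,6), lo=5 mid=7 ⇒ 3 4 4 4 3 7 7 3 4 7 5 8 8
3<7: swap(5,7), lo=6 mid=8 ⇒ 3 4 4 4 3 3 7 7 4 7 5 8 8
4<7: swap(6,8), lo=7 mid=9 ⇒ 3 4 4 4 3 3 4 7 7 7 5 8 8
7=7: mid=10
5<7: swap(7,10), lo=8 mid=11 ⇒ 3 4 4 4 3 3 4 5 7 7 7 8 8
8>7: swap(11,11), hi=10 ⇒ 3 4 4 4 3 3 4 5 7 7 7 8 8
done. lo=8 hi=10; data=3 4 4 4 3 3 4 5 7 7 7 8 8

3 4 4 4 3 3 4 5 7 7 7 8 8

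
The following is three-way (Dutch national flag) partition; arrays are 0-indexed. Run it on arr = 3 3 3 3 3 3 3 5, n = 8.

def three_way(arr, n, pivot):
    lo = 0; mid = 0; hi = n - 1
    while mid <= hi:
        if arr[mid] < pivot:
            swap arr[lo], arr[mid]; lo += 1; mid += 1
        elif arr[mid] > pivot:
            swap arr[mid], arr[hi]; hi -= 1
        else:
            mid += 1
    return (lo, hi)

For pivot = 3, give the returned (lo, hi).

(0, 6)

lo=0 mid=0 hi=7
3=3: mid=1
3=3: mid=2
3=3: mid=3
3=3: mid=4
3=3: mid=5
3=3: mid=6
3=3: mid=7
5>3: swap(7,7), hi=6 ⇒ 3 3 3 3 3 3 3 5
done. lo=0 hi=6; arr=3 3 3 3 3 3 3 5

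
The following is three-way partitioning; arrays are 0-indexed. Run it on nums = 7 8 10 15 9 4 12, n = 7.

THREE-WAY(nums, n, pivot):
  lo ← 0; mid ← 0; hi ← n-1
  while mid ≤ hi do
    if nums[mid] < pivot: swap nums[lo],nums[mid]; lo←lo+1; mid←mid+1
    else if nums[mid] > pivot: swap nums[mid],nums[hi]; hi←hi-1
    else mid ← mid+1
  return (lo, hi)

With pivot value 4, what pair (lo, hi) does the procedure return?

pivot = 4; lo=0, mid=0, hi=6
nums[mid]=7>4: swap nums[0],nums[6]; hi=5 → 12 8 10 15 9 4 7
nums[mid]=12>4: swap nums[0],nums[5]; hi=4 → 4 8 10 15 9 12 7
nums[mid]=4=4: mid=1
nums[mid]=8>4: swap nums[1],nums[4]; hi=3 → 4 9 10 15 8 12 7
nums[mid]=9>4: swap nums[1],nums[3]; hi=2 → 4 15 10 9 8 12 7
nums[mid]=15>4: swap nums[1],nums[2]; hi=1 → 4 10 15 9 8 12 7
nums[mid]=10>4: swap nums[1],nums[1]; hi=0 → 4 10 15 9 8 12 7
end: lo=0, hi=0; nums = 4 10 15 9 8 12 7

(0, 0)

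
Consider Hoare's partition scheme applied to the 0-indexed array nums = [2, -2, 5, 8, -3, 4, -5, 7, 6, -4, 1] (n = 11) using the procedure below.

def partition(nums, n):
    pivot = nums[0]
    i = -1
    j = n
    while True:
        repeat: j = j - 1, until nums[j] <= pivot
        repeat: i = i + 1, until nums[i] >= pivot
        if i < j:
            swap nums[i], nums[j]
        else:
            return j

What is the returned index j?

4

pivot=2
j stops at 10 (1), i stops at 0 (2); swap ⇒ [1, -2, 5, 8, -3, 4, -5, 7, 6, -4, 2]
j stops at 9 (-4), i stops at 2 (5); swap ⇒ [1, -2, -4, 8, -3, 4, -5, 7, 6, 5, 2]
j stops at 6 (-5), i stops at 3 (8); swap ⇒ [1, -2, -4, -5, -3, 4, 8, 7, 6, 5, 2]
j stops at 4, i stops at 5; i≥j ⇒ return 4. nums=[1, -2, -4, -5, -3, 4, 8, 7, 6, 5, 2]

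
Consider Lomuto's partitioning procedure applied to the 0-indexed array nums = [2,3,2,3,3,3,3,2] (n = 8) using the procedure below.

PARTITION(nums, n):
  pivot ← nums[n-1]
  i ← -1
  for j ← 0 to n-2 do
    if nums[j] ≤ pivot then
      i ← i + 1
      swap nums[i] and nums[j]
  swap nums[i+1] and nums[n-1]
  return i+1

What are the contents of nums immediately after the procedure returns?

pivot = nums[7] = 2; i = -1
j=0: nums[0]=2 ≤ 2 → i=0, swap nums[0],nums[0] (no change) → [2,3,2,3,3,3,3,2]
j=1: nums[1]=3 > 2 → no swap
j=2: nums[2]=2 ≤ 2 → i=1, swap nums[1],nums[2] → [2,2,3,3,3,3,3,2]
j=3: nums[3]=3 > 2 → no swap
j=4: nums[4]=3 > 2 → no swap
j=5: nums[5]=3 > 2 → no swap
j=6: nums[6]=3 > 2 → no swap
final swap nums[2],nums[7] → [2,2,2,3,3,3,3,3]; return 2

[2,2,2,3,3,3,3,3]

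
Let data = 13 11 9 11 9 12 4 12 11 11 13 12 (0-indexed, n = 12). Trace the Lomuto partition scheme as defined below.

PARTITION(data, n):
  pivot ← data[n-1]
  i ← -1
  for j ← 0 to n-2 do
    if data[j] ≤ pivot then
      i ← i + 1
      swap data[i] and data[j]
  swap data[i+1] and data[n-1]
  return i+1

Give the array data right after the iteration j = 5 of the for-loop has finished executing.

11 9 11 9 12 13 4 12 11 11 13 12

pivot=12, i=-1
j=0: 13>12, skip
j=1: 11≤12, i=0, swap(0,1) ⇒ 11 13 9 11 9 12 4 12 11 11 13 12
j=2: 9≤12, i=1, swap(1,2) ⇒ 11 9 13 11 9 12 4 12 11 11 13 12
j=3: 11≤12, i=2, swap(2,3) ⇒ 11 9 11 13 9 12 4 12 11 11 13 12
j=4: 9≤12, i=3, swap(3,4) ⇒ 11 9 11 9 13 12 4 12 11 11 13 12
j=5: 12≤12, i=4, swap(4,5) ⇒ 11 9 11 9 12 13 4 12 11 11 13 12
(after j=5) data = 11 9 11 9 12 13 4 12 11 11 13 12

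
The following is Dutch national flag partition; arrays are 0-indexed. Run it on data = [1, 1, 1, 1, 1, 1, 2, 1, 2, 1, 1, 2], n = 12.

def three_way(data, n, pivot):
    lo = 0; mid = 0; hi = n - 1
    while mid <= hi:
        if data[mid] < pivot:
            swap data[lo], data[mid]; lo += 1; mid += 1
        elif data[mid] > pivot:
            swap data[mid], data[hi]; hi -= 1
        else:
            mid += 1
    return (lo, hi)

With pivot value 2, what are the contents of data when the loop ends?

[1, 1, 1, 1, 1, 1, 1, 1, 1, 2, 2, 2]

pivot = 2; lo=0, mid=0, hi=11
data[mid]=1<2: swap data[0],data[0]; lo=1,mid=1 → [1, 1, 1, 1, 1, 1, 2, 1, 2, 1, 1, 2]
data[mid]=1<2: swap data[1],data[1]; lo=2,mid=2 → [1, 1, 1, 1, 1, 1, 2, 1, 2, 1, 1, 2]
data[mid]=1<2: swap data[2],data[2]; lo=3,mid=3 → [1, 1, 1, 1, 1, 1, 2, 1, 2, 1, 1, 2]
data[mid]=1<2: swap data[3],data[3]; lo=4,mid=4 → [1, 1, 1, 1, 1, 1, 2, 1, 2, 1, 1, 2]
data[mid]=1<2: swap data[4],data[4]; lo=5,mid=5 → [1, 1, 1, 1, 1, 1, 2, 1, 2, 1, 1, 2]
data[mid]=1<2: swap data[5],data[5]; lo=6,mid=6 → [1, 1, 1, 1, 1, 1, 2, 1, 2, 1, 1, 2]
data[mid]=2=2: mid=7
data[mid]=1<2: swap data[6],data[7]; lo=7,mid=8 → [1, 1, 1, 1, 1, 1, 1, 2, 2, 1, 1, 2]
data[mid]=2=2: mid=9
data[mid]=1<2: swap data[7],data[9]; lo=8,mid=10 → [1, 1, 1, 1, 1, 1, 1, 1, 2, 2, 1, 2]
data[mid]=1<2: swap data[8],data[10]; lo=9,mid=11 → [1, 1, 1, 1, 1, 1, 1, 1, 1, 2, 2, 2]
data[mid]=2=2: mid=12
end: lo=9, hi=11; data = [1, 1, 1, 1, 1, 1, 1, 1, 1, 2, 2, 2]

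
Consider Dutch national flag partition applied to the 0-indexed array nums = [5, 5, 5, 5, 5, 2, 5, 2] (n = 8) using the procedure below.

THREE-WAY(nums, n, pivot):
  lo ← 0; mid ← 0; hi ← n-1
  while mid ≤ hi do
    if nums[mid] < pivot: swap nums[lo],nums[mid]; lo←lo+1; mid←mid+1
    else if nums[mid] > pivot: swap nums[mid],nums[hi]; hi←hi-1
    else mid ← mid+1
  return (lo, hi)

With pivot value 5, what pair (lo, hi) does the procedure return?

(2, 7)

pivot = 5; lo=0, mid=0, hi=7
nums[mid]=5=5: mid=1
nums[mid]=5=5: mid=2
nums[mid]=5=5: mid=3
nums[mid]=5=5: mid=4
nums[mid]=5=5: mid=5
nums[mid]=2<5: swap nums[0],nums[5]; lo=1,mid=6 → [2, 5, 5, 5, 5, 5, 5, 2]
nums[mid]=5=5: mid=7
nums[mid]=2<5: swap nums[1],nums[7]; lo=2,mid=8 → [2, 2, 5, 5, 5, 5, 5, 5]
end: lo=2, hi=7; nums = [2, 2, 5, 5, 5, 5, 5, 5]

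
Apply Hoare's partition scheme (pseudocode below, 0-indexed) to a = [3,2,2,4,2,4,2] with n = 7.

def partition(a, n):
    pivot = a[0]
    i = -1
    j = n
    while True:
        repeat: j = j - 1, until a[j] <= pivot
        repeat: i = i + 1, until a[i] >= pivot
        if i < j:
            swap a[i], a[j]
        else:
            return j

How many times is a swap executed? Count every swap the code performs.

2

pivot=3
j stops at 6 (2), i stops at 0 (3); swap ⇒ [2,2,2,4,2,4,3]
j stops at 4 (2), i stops at 3 (4); swap ⇒ [2,2,2,2,4,4,3]
j stops at 3, i stops at 4; i≥j ⇒ return 3. a=[2,2,2,2,4,4,3]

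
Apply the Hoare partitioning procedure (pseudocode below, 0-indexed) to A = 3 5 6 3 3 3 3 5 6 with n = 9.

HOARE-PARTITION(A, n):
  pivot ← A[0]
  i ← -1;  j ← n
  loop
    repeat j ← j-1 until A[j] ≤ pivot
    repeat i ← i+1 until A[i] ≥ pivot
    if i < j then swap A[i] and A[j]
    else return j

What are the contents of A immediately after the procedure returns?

3 3 3 3 6 5 3 5 6

pivot = A[0] = 3; i = -1, j = 9
j→6 (A[6]=3≤3), i→0 (A[0]=3≥3); i<j, swap → 3 5 6 3 3 3 3 5 6
j→5 (A[5]=3≤3), i→1 (A[1]=5≥3); i<j, swap → 3 3 6 3 3 5 3 5 6
j→4 (A[4]=3≤3), i→2 (A[2]=6≥3); i<j, swap → 3 3 3 3 6 5 3 5 6
j→3, i→3; i≥j, return j=3. A = 3 3 3 3 6 5 3 5 6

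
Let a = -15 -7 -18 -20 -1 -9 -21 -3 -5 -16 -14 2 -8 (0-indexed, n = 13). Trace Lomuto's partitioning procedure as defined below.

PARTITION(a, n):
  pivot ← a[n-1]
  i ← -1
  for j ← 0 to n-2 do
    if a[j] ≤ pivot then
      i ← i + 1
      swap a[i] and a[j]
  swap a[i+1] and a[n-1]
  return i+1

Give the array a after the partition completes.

pivot=-8, i=-1
j=0: -15≤-8, i=0, swap(0,0) ⇒ -15 -7 -18 -20 -1 -9 -21 -3 -5 -16 -14 2 -8
j=1: -7>-8, skip
j=2: -18≤-8, i=1, swap(1,2) ⇒ -15 -18 -7 -20 -1 -9 -21 -3 -5 -16 -14 2 -8
j=3: -20≤-8, i=2, swap(2,3) ⇒ -15 -18 -20 -7 -1 -9 -21 -3 -5 -16 -14 2 -8
j=4: -1>-8, skip
j=5: -9≤-8, i=3, swap(3,5) ⇒ -15 -18 -20 -9 -1 -7 -21 -3 -5 -16 -14 2 -8
j=6: -21≤-8, i=4, swap(4,6) ⇒ -15 -18 -20 -9 -21 -7 -1 -3 -5 -16 -14 2 -8
j=7: -3>-8, skip
j=8: -5>-8, skip
j=9: -16≤-8, i=5, swap(5,9) ⇒ -15 -18 -20 -9 -21 -16 -1 -3 -5 -7 -14 2 -8
j=10: -14≤-8, i=6, swap(6,10) ⇒ -15 -18 -20 -9 -21 -16 -14 -3 -5 -7 -1 2 -8
j=11: 2>-8, skip
swap(7,12) ⇒ -15 -18 -20 -9 -21 -16 -14 -8 -5 -7 -1 2 -3; return 7

-15 -18 -20 -9 -21 -16 -14 -8 -5 -7 -1 2 -3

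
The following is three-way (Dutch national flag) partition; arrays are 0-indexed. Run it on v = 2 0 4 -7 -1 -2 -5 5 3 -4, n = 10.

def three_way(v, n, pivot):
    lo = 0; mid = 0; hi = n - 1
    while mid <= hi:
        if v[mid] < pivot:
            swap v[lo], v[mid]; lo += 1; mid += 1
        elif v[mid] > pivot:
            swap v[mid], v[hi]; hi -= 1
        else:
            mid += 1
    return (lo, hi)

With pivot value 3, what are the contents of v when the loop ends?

pivot = 3; lo=0, mid=0, hi=9
v[mid]=2<3: swap v[0],v[0]; lo=1,mid=1 → 2 0 4 -7 -1 -2 -5 5 3 -4
v[mid]=0<3: swap v[1],v[1]; lo=2,mid=2 → 2 0 4 -7 -1 -2 -5 5 3 -4
v[mid]=4>3: swap v[2],v[9]; hi=8 → 2 0 -4 -7 -1 -2 -5 5 3 4
v[mid]=-4<3: swap v[2],v[2]; lo=3,mid=3 → 2 0 -4 -7 -1 -2 -5 5 3 4
v[mid]=-7<3: swap v[3],v[3]; lo=4,mid=4 → 2 0 -4 -7 -1 -2 -5 5 3 4
v[mid]=-1<3: swap v[4],v[4]; lo=5,mid=5 → 2 0 -4 -7 -1 -2 -5 5 3 4
v[mid]=-2<3: swap v[5],v[5]; lo=6,mid=6 → 2 0 -4 -7 -1 -2 -5 5 3 4
v[mid]=-5<3: swap v[6],v[6]; lo=7,mid=7 → 2 0 -4 -7 -1 -2 -5 5 3 4
v[mid]=5>3: swap v[7],v[8]; hi=7 → 2 0 -4 -7 -1 -2 -5 3 5 4
v[mid]=3=3: mid=8
end: lo=7, hi=7; v = 2 0 -4 -7 -1 -2 -5 3 5 4

2 0 -4 -7 -1 -2 -5 3 5 4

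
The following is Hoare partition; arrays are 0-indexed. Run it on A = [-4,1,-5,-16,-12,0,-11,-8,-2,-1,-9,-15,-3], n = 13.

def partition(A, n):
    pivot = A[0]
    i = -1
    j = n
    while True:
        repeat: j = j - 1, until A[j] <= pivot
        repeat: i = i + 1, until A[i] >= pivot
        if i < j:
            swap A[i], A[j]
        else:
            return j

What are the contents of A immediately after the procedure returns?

pivot = A[0] = -4; i = -1, j = 13
j→11 (A[11]=-15≤-4), i→0 (A[0]=-4≥-4); i<j, swap → [-15,1,-5,-16,-12,0,-11,-8,-2,-1,-9,-4,-3]
j→10 (A[10]=-9≤-4), i→1 (A[1]=1≥-4); i<j, swap → [-15,-9,-5,-16,-12,0,-11,-8,-2,-1,1,-4,-3]
j→7 (A[7]=-8≤-4), i→5 (A[5]=0≥-4); i<j, swap → [-15,-9,-5,-16,-12,-8,-11,0,-2,-1,1,-4,-3]
j→6, i→7; i≥j, return j=6. A = [-15,-9,-5,-16,-12,-8,-11,0,-2,-1,1,-4,-3]

[-15,-9,-5,-16,-12,-8,-11,0,-2,-1,1,-4,-3]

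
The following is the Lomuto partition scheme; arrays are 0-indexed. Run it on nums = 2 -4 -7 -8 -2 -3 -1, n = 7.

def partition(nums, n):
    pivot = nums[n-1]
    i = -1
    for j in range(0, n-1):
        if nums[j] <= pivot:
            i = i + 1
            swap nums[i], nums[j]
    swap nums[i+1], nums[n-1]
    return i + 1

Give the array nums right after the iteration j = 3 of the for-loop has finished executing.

pivot = nums[6] = -1; i = -1
j=0: nums[0]=2 > -1 → no swap
j=1: nums[1]=-4 ≤ -1 → i=0, swap nums[0],nums[1] → -4 2 -7 -8 -2 -3 -1
j=2: nums[2]=-7 ≤ -1 → i=1, swap nums[1],nums[2] → -4 -7 2 -8 -2 -3 -1
j=3: nums[3]=-8 ≤ -1 → i=2, swap nums[2],nums[3] → -4 -7 -8 2 -2 -3 -1
(after j=3) nums = -4 -7 -8 2 -2 -3 -1

-4 -7 -8 2 -2 -3 -1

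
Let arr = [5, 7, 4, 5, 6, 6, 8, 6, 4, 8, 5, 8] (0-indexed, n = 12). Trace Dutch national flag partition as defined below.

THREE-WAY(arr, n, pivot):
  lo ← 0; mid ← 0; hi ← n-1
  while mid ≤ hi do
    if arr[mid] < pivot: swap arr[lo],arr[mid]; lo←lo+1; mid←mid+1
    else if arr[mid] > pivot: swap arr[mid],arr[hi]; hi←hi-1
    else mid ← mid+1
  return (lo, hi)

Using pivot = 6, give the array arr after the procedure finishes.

pivot = 6; lo=0, mid=0, hi=11
arr[mid]=5<6: swap arr[0],arr[0]; lo=1,mid=1 → [5, 7, 4, 5, 6, 6, 8, 6, 4, 8, 5, 8]
arr[mid]=7>6: swap arr[1],arr[11]; hi=10 → [5, 8, 4, 5, 6, 6, 8, 6, 4, 8, 5, 7]
arr[mid]=8>6: swap arr[1],arr[10]; hi=9 → [5, 5, 4, 5, 6, 6, 8, 6, 4, 8, 8, 7]
arr[mid]=5<6: swap arr[1],arr[1]; lo=2,mid=2 → [5, 5, 4, 5, 6, 6, 8, 6, 4, 8, 8, 7]
arr[mid]=4<6: swap arr[2],arr[2]; lo=3,mid=3 → [5, 5, 4, 5, 6, 6, 8, 6, 4, 8, 8, 7]
arr[mid]=5<6: swap arr[3],arr[3]; lo=4,mid=4 → [5, 5, 4, 5, 6, 6, 8, 6, 4, 8, 8, 7]
arr[mid]=6=6: mid=5
arr[mid]=6=6: mid=6
arr[mid]=8>6: swap arr[6],arr[9]; hi=8 → [5, 5, 4, 5, 6, 6, 8, 6, 4, 8, 8, 7]
arr[mid]=8>6: swap arr[6],arr[8]; hi=7 → [5, 5, 4, 5, 6, 6, 4, 6, 8, 8, 8, 7]
arr[mid]=4<6: swap arr[4],arr[6]; lo=5,mid=7 → [5, 5, 4, 5, 4, 6, 6, 6, 8, 8, 8, 7]
arr[mid]=6=6: mid=8
end: lo=5, hi=7; arr = [5, 5, 4, 5, 4, 6, 6, 6, 8, 8, 8, 7]

[5, 5, 4, 5, 4, 6, 6, 6, 8, 8, 8, 7]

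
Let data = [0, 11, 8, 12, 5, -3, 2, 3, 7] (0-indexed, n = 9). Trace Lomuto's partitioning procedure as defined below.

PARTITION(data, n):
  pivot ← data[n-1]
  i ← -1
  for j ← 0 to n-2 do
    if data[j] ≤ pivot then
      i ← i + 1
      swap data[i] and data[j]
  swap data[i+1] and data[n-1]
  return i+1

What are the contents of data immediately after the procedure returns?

[0, 5, -3, 2, 3, 7, 12, 11, 8]

pivot = data[8] = 7; i = -1
j=0: data[0]=0 ≤ 7 → i=0, swap data[0],data[0] (no change) → [0, 11, 8, 12, 5, -3, 2, 3, 7]
j=1: data[1]=11 > 7 → no swap
j=2: data[2]=8 > 7 → no swap
j=3: data[3]=12 > 7 → no swap
j=4: data[4]=5 ≤ 7 → i=1, swap data[1],data[4] → [0, 5, 8, 12, 11, -3, 2, 3, 7]
j=5: data[5]=-3 ≤ 7 → i=2, swap data[2],data[5] → [0, 5, -3, 12, 11, 8, 2, 3, 7]
j=6: data[6]=2 ≤ 7 → i=3, swap data[3],data[6] → [0, 5, -3, 2, 11, 8, 12, 3, 7]
j=7: data[7]=3 ≤ 7 → i=4, swap data[4],data[7] → [0, 5, -3, 2, 3, 8, 12, 11, 7]
final swap data[5],data[8] → [0, 5, -3, 2, 3, 7, 12, 11, 8]; return 5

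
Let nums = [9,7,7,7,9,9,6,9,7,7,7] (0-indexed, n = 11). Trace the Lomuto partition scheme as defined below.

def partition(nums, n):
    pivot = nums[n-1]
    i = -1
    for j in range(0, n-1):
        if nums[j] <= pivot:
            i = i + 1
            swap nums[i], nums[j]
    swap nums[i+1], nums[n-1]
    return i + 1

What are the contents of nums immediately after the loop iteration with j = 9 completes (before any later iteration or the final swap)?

pivot = nums[10] = 7; i = -1
j=0: nums[0]=9 > 7 → no swap
j=1: nums[1]=7 ≤ 7 → i=0, swap nums[0],nums[1] → [7,9,7,7,9,9,6,9,7,7,7]
j=2: nums[2]=7 ≤ 7 → i=1, swap nums[1],nums[2] → [7,7,9,7,9,9,6,9,7,7,7]
j=3: nums[3]=7 ≤ 7 → i=2, swap nums[2],nums[3] → [7,7,7,9,9,9,6,9,7,7,7]
j=4: nums[4]=9 > 7 → no swap
j=5: nums[5]=9 > 7 → no swap
j=6: nums[6]=6 ≤ 7 → i=3, swap nums[3],nums[6] → [7,7,7,6,9,9,9,9,7,7,7]
j=7: nums[7]=9 > 7 → no swap
j=8: nums[8]=7 ≤ 7 → i=4, swap nums[4],nums[8] → [7,7,7,6,7,9,9,9,9,7,7]
j=9: nums[9]=7 ≤ 7 → i=5, swap nums[5],nums[9] → [7,7,7,6,7,7,9,9,9,9,7]
(after j=9) nums = [7,7,7,6,7,7,9,9,9,9,7]

[7,7,7,6,7,7,9,9,9,9,7]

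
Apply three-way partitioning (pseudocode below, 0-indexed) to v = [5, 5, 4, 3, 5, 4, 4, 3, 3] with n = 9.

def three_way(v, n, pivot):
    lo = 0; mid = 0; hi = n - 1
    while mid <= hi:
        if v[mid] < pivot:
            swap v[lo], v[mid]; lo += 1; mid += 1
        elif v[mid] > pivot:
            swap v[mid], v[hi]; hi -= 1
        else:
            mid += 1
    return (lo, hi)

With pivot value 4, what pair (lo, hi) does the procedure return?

(3, 5)

lo=0 mid=0 hi=8
5>4: swap(0,8), hi=7 ⇒ [3, 5, 4, 3, 5, 4, 4, 3, 5]
3<4: swap(0,0), lo=1 mid=1 ⇒ [3, 5, 4, 3, 5, 4, 4, 3, 5]
5>4: swap(1,7), hi=6 ⇒ [3, 3, 4, 3, 5, 4, 4, 5, 5]
3<4: swap(1,1), lo=2 mid=2 ⇒ [3, 3, 4, 3, 5, 4, 4, 5, 5]
4=4: mid=3
3<4: swap(2,3), lo=3 mid=4 ⇒ [3, 3, 3, 4, 5, 4, 4, 5, 5]
5>4: swap(4,6), hi=5 ⇒ [3, 3, 3, 4, 4, 4, 5, 5, 5]
4=4: mid=5
4=4: mid=6
done. lo=3 hi=5; v=[3, 3, 3, 4, 4, 4, 5, 5, 5]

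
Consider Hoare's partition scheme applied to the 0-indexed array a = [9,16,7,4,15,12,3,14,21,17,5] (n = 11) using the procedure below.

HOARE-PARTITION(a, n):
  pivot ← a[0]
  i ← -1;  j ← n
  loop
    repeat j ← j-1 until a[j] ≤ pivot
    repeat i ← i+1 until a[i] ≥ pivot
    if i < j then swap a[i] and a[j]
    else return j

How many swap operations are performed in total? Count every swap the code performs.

pivot = a[0] = 9; i = -1, j = 11
j→10 (a[10]=5≤9), i→0 (a[0]=9≥9); i<j, swap → [5,16,7,4,15,12,3,14,21,17,9]
j→6 (a[6]=3≤9), i→1 (a[1]=16≥9); i<j, swap → [5,3,7,4,15,12,16,14,21,17,9]
j→3, i→4; i≥j, return j=3. a = [5,3,7,4,15,12,16,14,21,17,9]

2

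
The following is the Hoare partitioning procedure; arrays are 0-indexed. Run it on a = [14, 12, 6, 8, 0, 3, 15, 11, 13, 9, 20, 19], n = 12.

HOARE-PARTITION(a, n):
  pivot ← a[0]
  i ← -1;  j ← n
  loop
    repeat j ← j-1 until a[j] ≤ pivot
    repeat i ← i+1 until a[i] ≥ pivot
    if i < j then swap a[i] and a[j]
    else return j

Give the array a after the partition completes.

[9, 12, 6, 8, 0, 3, 13, 11, 15, 14, 20, 19]

pivot=14
j stops at 9 (9), i stops at 0 (14); swap ⇒ [9, 12, 6, 8, 0, 3, 15, 11, 13, 14, 20, 19]
j stops at 8 (13), i stops at 6 (15); swap ⇒ [9, 12, 6, 8, 0, 3, 13, 11, 15, 14, 20, 19]
j stops at 7, i stops at 8; i≥j ⇒ return 7. a=[9, 12, 6, 8, 0, 3, 13, 11, 15, 14, 20, 19]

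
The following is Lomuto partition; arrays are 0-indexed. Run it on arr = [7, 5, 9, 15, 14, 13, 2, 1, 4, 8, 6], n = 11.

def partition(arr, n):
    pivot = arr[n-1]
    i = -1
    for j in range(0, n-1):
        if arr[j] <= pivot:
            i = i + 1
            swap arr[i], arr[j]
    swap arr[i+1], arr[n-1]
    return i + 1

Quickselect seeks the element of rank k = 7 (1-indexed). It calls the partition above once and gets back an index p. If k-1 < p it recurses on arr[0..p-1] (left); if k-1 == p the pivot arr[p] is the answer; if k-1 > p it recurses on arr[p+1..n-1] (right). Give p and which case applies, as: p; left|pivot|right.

pivot=6, i=-1
j=0: 7>6, skip
j=1: 5≤6, i=0, swap(0,1) ⇒ [5, 7, 9, 15, 14, 13, 2, 1, 4, 8, 6]
j=2: 9>6, skip
j=3: 15>6, skip
j=4: 14>6, skip
j=5: 13>6, skip
j=6: 2≤6, i=1, swap(1,6) ⇒ [5, 2, 9, 15, 14, 13, 7, 1, 4, 8, 6]
j=7: 1≤6, i=2, swap(2,7) ⇒ [5, 2, 1, 15, 14, 13, 7, 9, 4, 8, 6]
j=8: 4≤6, i=3, swap(3,8) ⇒ [5, 2, 1, 4, 14, 13, 7, 9, 15, 8, 6]
j=9: 8>6, skip
swap(4,10) ⇒ [5, 2, 1, 4, 6, 13, 7, 9, 15, 8, 14]; return 4
p = 4; k-1 = 6 > 4 ⇒ right

4; right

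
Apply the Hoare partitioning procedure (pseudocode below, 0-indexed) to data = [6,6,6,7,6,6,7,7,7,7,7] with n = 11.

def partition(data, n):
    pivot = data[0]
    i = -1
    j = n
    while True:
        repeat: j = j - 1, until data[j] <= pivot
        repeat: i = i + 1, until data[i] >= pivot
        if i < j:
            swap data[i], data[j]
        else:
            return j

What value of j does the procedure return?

pivot = data[0] = 6; i = -1, j = 11
j→5 (data[5]=6≤6), i→0 (data[0]=6≥6); i<j, swap → [6,6,6,7,6,6,7,7,7,7,7]
j→4 (data[4]=6≤6), i→1 (data[1]=6≥6); i<j, swap → [6,6,6,7,6,6,7,7,7,7,7]
j→2, i→2; i≥j, return j=2. data = [6,6,6,7,6,6,7,7,7,7,7]

2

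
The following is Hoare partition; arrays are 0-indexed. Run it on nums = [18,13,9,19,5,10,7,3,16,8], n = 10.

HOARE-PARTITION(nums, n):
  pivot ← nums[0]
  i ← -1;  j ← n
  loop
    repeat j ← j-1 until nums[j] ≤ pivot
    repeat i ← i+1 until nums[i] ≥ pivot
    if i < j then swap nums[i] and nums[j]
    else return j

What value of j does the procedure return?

pivot = nums[0] = 18; i = -1, j = 10
j→9 (nums[9]=8≤18), i→0 (nums[0]=18≥18); i<j, swap → [8,13,9,19,5,10,7,3,16,18]
j→8 (nums[8]=16≤18), i→3 (nums[3]=19≥18); i<j, swap → [8,13,9,16,5,10,7,3,19,18]
j→7, i→8; i≥j, return j=7. nums = [8,13,9,16,5,10,7,3,19,18]

7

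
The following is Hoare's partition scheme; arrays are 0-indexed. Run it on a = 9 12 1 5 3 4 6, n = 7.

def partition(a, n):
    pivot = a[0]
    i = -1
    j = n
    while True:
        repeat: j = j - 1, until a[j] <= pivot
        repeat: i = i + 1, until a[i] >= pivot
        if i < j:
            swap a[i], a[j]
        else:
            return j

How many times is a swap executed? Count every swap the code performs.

2

pivot = a[0] = 9; i = -1, j = 7
j→6 (a[6]=6≤9), i→0 (a[0]=9≥9); i<j, swap → 6 12 1 5 3 4 9
j→5 (a[5]=4≤9), i→1 (a[1]=12≥9); i<j, swap → 6 4 1 5 3 12 9
j→4, i→5; i≥j, return j=4. a = 6 4 1 5 3 12 9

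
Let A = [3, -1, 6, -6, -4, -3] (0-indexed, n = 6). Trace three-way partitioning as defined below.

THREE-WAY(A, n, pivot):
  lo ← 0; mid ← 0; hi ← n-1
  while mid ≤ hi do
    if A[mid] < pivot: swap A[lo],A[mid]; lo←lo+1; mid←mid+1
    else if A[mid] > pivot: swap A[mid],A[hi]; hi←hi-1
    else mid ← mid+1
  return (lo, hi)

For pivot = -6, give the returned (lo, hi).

(0, 0)

lo=0 mid=0 hi=5
3>-6: swap(0,5), hi=4 ⇒ [-3, -1, 6, -6, -4, 3]
-3>-6: swap(0,4), hi=3 ⇒ [-4, -1, 6, -6, -3, 3]
-4>-6: swap(0,3), hi=2 ⇒ [-6, -1, 6, -4, -3, 3]
-6=-6: mid=1
-1>-6: swap(1,2), hi=1 ⇒ [-6, 6, -1, -4, -3, 3]
6>-6: swap(1,1), hi=0 ⇒ [-6, 6, -1, -4, -3, 3]
done. lo=0 hi=0; A=[-6, 6, -1, -4, -3, 3]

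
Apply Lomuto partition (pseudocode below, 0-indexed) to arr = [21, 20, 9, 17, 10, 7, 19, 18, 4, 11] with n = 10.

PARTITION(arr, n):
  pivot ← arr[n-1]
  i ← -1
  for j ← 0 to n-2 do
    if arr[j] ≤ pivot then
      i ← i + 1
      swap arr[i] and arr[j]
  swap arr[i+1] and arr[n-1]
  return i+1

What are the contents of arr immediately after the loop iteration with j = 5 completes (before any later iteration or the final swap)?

pivot=11, i=-1
j=0: 21>11, skip
j=1: 20>11, skip
j=2: 9≤11, i=0, swap(0,2) ⇒ [9, 20, 21, 17, 10, 7, 19, 18, 4, 11]
j=3: 17>11, skip
j=4: 10≤11, i=1, swap(1,4) ⇒ [9, 10, 21, 17, 20, 7, 19, 18, 4, 11]
j=5: 7≤11, i=2, swap(2,5) ⇒ [9, 10, 7, 17, 20, 21, 19, 18, 4, 11]
(after j=5) arr = [9, 10, 7, 17, 20, 21, 19, 18, 4, 11]

[9, 10, 7, 17, 20, 21, 19, 18, 4, 11]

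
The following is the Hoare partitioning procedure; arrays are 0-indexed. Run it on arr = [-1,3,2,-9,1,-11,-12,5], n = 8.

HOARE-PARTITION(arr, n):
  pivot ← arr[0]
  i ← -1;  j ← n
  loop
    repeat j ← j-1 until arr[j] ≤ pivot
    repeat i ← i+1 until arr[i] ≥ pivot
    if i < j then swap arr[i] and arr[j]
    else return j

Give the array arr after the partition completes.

[-12,-11,-9,2,1,3,-1,5]

pivot=-1
j stops at 6 (-12), i stops at 0 (-1); swap ⇒ [-12,3,2,-9,1,-11,-1,5]
j stops at 5 (-11), i stops at 1 (3); swap ⇒ [-12,-11,2,-9,1,3,-1,5]
j stops at 3 (-9), i stops at 2 (2); swap ⇒ [-12,-11,-9,2,1,3,-1,5]
j stops at 2, i stops at 3; i≥j ⇒ return 2. arr=[-12,-11,-9,2,1,3,-1,5]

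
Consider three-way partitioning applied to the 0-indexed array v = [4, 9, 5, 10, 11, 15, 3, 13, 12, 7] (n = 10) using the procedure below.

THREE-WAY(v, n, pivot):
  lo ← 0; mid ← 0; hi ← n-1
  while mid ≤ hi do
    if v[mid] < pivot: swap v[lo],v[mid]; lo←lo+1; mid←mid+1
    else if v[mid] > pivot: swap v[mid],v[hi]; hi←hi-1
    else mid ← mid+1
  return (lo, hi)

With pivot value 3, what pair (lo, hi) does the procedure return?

(0, 0)

pivot = 3; lo=0, mid=0, hi=9
v[mid]=4>3: swap v[0],v[9]; hi=8 → [7, 9, 5, 10, 11, 15, 3, 13, 12, 4]
v[mid]=7>3: swap v[0],v[8]; hi=7 → [12, 9, 5, 10, 11, 15, 3, 13, 7, 4]
v[mid]=12>3: swap v[0],v[7]; hi=6 → [13, 9, 5, 10, 11, 15, 3, 12, 7, 4]
v[mid]=13>3: swap v[0],v[6]; hi=5 → [3, 9, 5, 10, 11, 15, 13, 12, 7, 4]
v[mid]=3=3: mid=1
v[mid]=9>3: swap v[1],v[5]; hi=4 → [3, 15, 5, 10, 11, 9, 13, 12, 7, 4]
v[mid]=15>3: swap v[1],v[4]; hi=3 → [3, 11, 5, 10, 15, 9, 13, 12, 7, 4]
v[mid]=11>3: swap v[1],v[3]; hi=2 → [3, 10, 5, 11, 15, 9, 13, 12, 7, 4]
v[mid]=10>3: swap v[1],v[2]; hi=1 → [3, 5, 10, 11, 15, 9, 13, 12, 7, 4]
v[mid]=5>3: swap v[1],v[1]; hi=0 → [3, 5, 10, 11, 15, 9, 13, 12, 7, 4]
end: lo=0, hi=0; v = [3, 5, 10, 11, 15, 9, 13, 12, 7, 4]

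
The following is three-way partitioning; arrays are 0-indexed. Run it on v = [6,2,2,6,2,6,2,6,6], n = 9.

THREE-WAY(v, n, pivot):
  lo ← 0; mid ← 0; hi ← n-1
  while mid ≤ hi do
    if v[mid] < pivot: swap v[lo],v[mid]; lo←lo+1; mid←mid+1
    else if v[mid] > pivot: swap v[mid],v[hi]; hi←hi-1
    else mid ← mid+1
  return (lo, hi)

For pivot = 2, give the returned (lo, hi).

(0, 3)

lo=0 mid=0 hi=8
6>2: swap(0,8), hi=7 ⇒ [6,2,2,6,2,6,2,6,6]
6>2: swap(0,7), hi=6 ⇒ [6,2,2,6,2,6,2,6,6]
6>2: swap(0,6), hi=5 ⇒ [2,2,2,6,2,6,6,6,6]
2=2: mid=1
2=2: mid=2
2=2: mid=3
6>2: swap(3,5), hi=4 ⇒ [2,2,2,6,2,6,6,6,6]
6>2: swap(3,4), hi=3 ⇒ [2,2,2,2,6,6,6,6,6]
2=2: mid=4
done. lo=0 hi=3; v=[2,2,2,2,6,6,6,6,6]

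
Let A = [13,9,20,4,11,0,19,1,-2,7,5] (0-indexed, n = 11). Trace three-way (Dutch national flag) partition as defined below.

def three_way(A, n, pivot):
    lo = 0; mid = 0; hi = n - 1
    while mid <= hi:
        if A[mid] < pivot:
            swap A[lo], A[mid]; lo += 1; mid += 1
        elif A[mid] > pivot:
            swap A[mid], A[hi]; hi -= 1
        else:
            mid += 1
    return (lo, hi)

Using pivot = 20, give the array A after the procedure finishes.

lo=0 mid=0 hi=10
13<20: swap(0,0), lo=1 mid=1 ⇒ [13,9,20,4,11,0,19,1,-2,7,5]
9<20: swap(1,1), lo=2 mid=2 ⇒ [13,9,20,4,11,0,19,1,-2,7,5]
20=20: mid=3
4<20: swap(2,3), lo=3 mid=4 ⇒ [13,9,4,20,11,0,19,1,-2,7,5]
11<20: swap(3,4), lo=4 mid=5 ⇒ [13,9,4,11,20,0,19,1,-2,7,5]
0<20: swap(4,5), lo=5 mid=6 ⇒ [13,9,4,11,0,20,19,1,-2,7,5]
19<20: swap(5,6), lo=6 mid=7 ⇒ [13,9,4,11,0,19,20,1,-2,7,5]
1<20: swap(6,7), lo=7 mid=8 ⇒ [13,9,4,11,0,19,1,20,-2,7,5]
-2<20: swap(7,8), lo=8 mid=9 ⇒ [13,9,4,11,0,19,1,-2,20,7,5]
7<20: swap(8,9), lo=9 mid=10 ⇒ [13,9,4,11,0,19,1,-2,7,20,5]
5<20: swap(9,10), lo=10 mid=11 ⇒ [13,9,4,11,0,19,1,-2,7,5,20]
done. lo=10 hi=10; A=[13,9,4,11,0,19,1,-2,7,5,20]

[13,9,4,11,0,19,1,-2,7,5,20]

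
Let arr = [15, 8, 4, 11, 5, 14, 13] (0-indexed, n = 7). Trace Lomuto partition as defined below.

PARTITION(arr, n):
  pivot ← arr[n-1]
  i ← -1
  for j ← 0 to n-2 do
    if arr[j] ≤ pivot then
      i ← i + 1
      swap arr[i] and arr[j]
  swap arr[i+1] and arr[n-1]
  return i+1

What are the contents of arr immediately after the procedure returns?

[8, 4, 11, 5, 13, 14, 15]

pivot = arr[6] = 13; i = -1
j=0: arr[0]=15 > 13 → no swap
j=1: arr[1]=8 ≤ 13 → i=0, swap arr[0],arr[1] → [8, 15, 4, 11, 5, 14, 13]
j=2: arr[2]=4 ≤ 13 → i=1, swap arr[1],arr[2] → [8, 4, 15, 11, 5, 14, 13]
j=3: arr[3]=11 ≤ 13 → i=2, swap arr[2],arr[3] → [8, 4, 11, 15, 5, 14, 13]
j=4: arr[4]=5 ≤ 13 → i=3, swap arr[3],arr[4] → [8, 4, 11, 5, 15, 14, 13]
j=5: arr[5]=14 > 13 → no swap
final swap arr[4],arr[6] → [8, 4, 11, 5, 13, 14, 15]; return 4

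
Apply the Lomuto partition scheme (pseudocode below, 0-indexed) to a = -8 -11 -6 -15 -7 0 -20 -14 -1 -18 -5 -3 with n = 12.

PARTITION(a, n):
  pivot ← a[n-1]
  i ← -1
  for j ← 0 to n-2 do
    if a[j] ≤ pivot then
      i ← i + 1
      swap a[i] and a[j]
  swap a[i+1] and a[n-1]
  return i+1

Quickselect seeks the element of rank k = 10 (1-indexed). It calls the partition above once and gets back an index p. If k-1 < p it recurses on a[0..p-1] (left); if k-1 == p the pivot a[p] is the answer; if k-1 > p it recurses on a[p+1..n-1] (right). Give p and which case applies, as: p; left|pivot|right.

9; pivot

pivot = a[11] = -3; i = -1
j=0: a[0]=-8 ≤ -3 → i=0, swap a[0],a[0] (no change) → -8 -11 -6 -15 -7 0 -20 -14 -1 -18 -5 -3
j=1: a[1]=-11 ≤ -3 → i=1, swap a[1],a[1] (no change) → -8 -11 -6 -15 -7 0 -20 -14 -1 -18 -5 -3
j=2: a[2]=-6 ≤ -3 → i=2, swap a[2],a[2] (no change) → -8 -11 -6 -15 -7 0 -20 -14 -1 -18 -5 -3
j=3: a[3]=-15 ≤ -3 → i=3, swap a[3],a[3] (no change) → -8 -11 -6 -15 -7 0 -20 -14 -1 -18 -5 -3
j=4: a[4]=-7 ≤ -3 → i=4, swap a[4],a[4] (no change) → -8 -11 -6 -15 -7 0 -20 -14 -1 -18 -5 -3
j=5: a[5]=0 > -3 → no swap
j=6: a[6]=-20 ≤ -3 → i=5, swap a[5],a[6] → -8 -11 -6 -15 -7 -20 0 -14 -1 -18 -5 -3
j=7: a[7]=-14 ≤ -3 → i=6, swap a[6],a[7] → -8 -11 -6 -15 -7 -20 -14 0 -1 -18 -5 -3
j=8: a[8]=-1 > -3 → no swap
j=9: a[9]=-18 ≤ -3 → i=7, swap a[7],a[9] → -8 -11 -6 -15 -7 -20 -14 -18 -1 0 -5 -3
j=10: a[10]=-5 ≤ -3 → i=8, swap a[8],a[10] → -8 -11 -6 -15 -7 -20 -14 -18 -5 0 -1 -3
final swap a[9],a[11] → -8 -11 -6 -15 -7 -20 -14 -18 -5 -3 -1 0; return 9
p = 9; k-1 = 9 == 9 ⇒ pivot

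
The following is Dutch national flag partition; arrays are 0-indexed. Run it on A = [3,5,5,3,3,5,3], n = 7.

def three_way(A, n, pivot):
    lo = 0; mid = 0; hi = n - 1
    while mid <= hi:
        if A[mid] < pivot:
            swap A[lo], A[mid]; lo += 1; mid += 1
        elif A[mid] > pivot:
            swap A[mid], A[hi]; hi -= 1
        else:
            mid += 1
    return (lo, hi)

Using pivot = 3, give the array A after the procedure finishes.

[3,3,3,3,5,5,5]

lo=0 mid=0 hi=6
3=3: mid=1
5>3: swap(1,6), hi=5 ⇒ [3,3,5,3,3,5,5]
3=3: mid=2
5>3: swap(2,5), hi=4 ⇒ [3,3,5,3,3,5,5]
5>3: swap(2,4), hi=3 ⇒ [3,3,3,3,5,5,5]
3=3: mid=3
3=3: mid=4
done. lo=0 hi=3; A=[3,3,3,3,5,5,5]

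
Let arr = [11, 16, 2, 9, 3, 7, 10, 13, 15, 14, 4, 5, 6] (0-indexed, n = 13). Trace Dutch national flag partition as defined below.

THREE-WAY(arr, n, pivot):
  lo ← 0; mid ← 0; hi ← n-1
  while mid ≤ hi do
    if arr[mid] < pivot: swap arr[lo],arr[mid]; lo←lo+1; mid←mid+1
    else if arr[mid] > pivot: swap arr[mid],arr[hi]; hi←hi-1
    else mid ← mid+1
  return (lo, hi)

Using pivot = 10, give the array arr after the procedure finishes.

[6, 5, 2, 9, 3, 7, 4, 10, 14, 15, 13, 16, 11]

lo=0 mid=0 hi=12
11>10: swap(0,12), hi=11 ⇒ [6, 16, 2, 9, 3, 7, 10, 13, 15, 14, 4, 5, 11]
6<10: swap(0,0), lo=1 mid=1 ⇒ [6, 16, 2, 9, 3, 7, 10, 13, 15, 14, 4, 5, 11]
16>10: swap(1,11), hi=10 ⇒ [6, 5, 2, 9, 3, 7, 10, 13, 15, 14, 4, 16, 11]
5<10: swap(1,1), lo=2 mid=2 ⇒ [6, 5, 2, 9, 3, 7, 10, 13, 15, 14, 4, 16, 11]
2<10: swap(2,2), lo=3 mid=3 ⇒ [6, 5, 2, 9, 3, 7, 10, 13, 15, 14, 4, 16, 11]
9<10: swap(3,3), lo=4 mid=4 ⇒ [6, 5, 2, 9, 3, 7, 10, 13, 15, 14, 4, 16, 11]
3<10: swap(4,4), lo=5 mid=5 ⇒ [6, 5, 2, 9, 3, 7, 10, 13, 15, 14, 4, 16, 11]
7<10: swap(5,5), lo=6 mid=6 ⇒ [6, 5, 2, 9, 3, 7, 10, 13, 15, 14, 4, 16, 11]
10=10: mid=7
13>10: swap(7,10), hi=9 ⇒ [6, 5, 2, 9, 3, 7, 10, 4, 15, 14, 13, 16, 11]
4<10: swap(6,7), lo=7 mid=8 ⇒ [6, 5, 2, 9, 3, 7, 4, 10, 15, 14, 13, 16, 11]
15>10: swap(8,9), hi=8 ⇒ [6, 5, 2, 9, 3, 7, 4, 10, 14, 15, 13, 16, 11]
14>10: swap(8,8), hi=7 ⇒ [6, 5, 2, 9, 3, 7, 4, 10, 14, 15, 13, 16, 11]
done. lo=7 hi=7; arr=[6, 5, 2, 9, 3, 7, 4, 10, 14, 15, 13, 16, 11]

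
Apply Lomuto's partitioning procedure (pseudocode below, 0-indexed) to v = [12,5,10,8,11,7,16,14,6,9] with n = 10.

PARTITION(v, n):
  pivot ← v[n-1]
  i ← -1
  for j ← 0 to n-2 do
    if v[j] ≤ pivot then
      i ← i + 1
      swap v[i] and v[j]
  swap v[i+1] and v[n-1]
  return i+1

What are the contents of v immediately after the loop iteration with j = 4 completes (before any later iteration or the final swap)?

[5,8,10,12,11,7,16,14,6,9]

pivot=9, i=-1
j=0: 12>9, skip
j=1: 5≤9, i=0, swap(0,1) ⇒ [5,12,10,8,11,7,16,14,6,9]
j=2: 10>9, skip
j=3: 8≤9, i=1, swap(1,3) ⇒ [5,8,10,12,11,7,16,14,6,9]
j=4: 11>9, skip
(after j=4) v = [5,8,10,12,11,7,16,14,6,9]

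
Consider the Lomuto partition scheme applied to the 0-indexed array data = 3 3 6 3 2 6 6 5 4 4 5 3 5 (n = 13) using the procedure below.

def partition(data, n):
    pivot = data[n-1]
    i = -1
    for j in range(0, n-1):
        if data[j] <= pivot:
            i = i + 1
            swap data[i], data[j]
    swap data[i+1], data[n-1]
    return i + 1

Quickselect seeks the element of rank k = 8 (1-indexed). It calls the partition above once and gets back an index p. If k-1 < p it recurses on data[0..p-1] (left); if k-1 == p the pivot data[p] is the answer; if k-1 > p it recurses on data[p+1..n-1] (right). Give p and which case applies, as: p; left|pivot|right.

pivot = data[12] = 5; i = -1
j=0: data[0]=3 ≤ 5 → i=0, swap data[0],data[0] (no change) → 3 3 6 3 2 6 6 5 4 4 5 3 5
j=1: data[1]=3 ≤ 5 → i=1, swap data[1],data[1] (no change) → 3 3 6 3 2 6 6 5 4 4 5 3 5
j=2: data[2]=6 > 5 → no swap
j=3: data[3]=3 ≤ 5 → i=2, swap data[2],data[3] → 3 3 3 6 2 6 6 5 4 4 5 3 5
j=4: data[4]=2 ≤ 5 → i=3, swap data[3],data[4] → 3 3 3 2 6 6 6 5 4 4 5 3 5
j=5: data[5]=6 > 5 → no swap
j=6: data[6]=6 > 5 → no swap
j=7: data[7]=5 ≤ 5 → i=4, swap data[4],data[7] → 3 3 3 2 5 6 6 6 4 4 5 3 5
j=8: data[8]=4 ≤ 5 → i=5, swap data[5],data[8] → 3 3 3 2 5 4 6 6 6 4 5 3 5
j=9: data[9]=4 ≤ 5 → i=6, swap data[6],data[9] → 3 3 3 2 5 4 4 6 6 6 5 3 5
j=10: data[10]=5 ≤ 5 → i=7, swap data[7],data[10] → 3 3 3 2 5 4 4 5 6 6 6 3 5
j=11: data[11]=3 ≤ 5 → i=8, swap data[8],data[11] → 3 3 3 2 5 4 4 5 3 6 6 6 5
final swap data[9],data[12] → 3 3 3 2 5 4 4 5 3 5 6 6 6; return 9
p = 9; k-1 = 7 < 9 ⇒ left

9; left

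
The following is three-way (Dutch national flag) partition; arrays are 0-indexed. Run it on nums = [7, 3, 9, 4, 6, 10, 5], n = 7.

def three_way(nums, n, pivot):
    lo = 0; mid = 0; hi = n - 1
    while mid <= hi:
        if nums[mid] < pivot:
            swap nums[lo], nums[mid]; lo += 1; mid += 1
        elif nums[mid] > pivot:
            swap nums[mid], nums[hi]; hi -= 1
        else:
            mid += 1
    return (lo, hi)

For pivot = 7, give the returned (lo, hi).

(4, 4)

pivot = 7; lo=0, mid=0, hi=6
nums[mid]=7=7: mid=1
nums[mid]=3<7: swap nums[0],nums[1]; lo=1,mid=2 → [3, 7, 9, 4, 6, 10, 5]
nums[mid]=9>7: swap nums[2],nums[6]; hi=5 → [3, 7, 5, 4, 6, 10, 9]
nums[mid]=5<7: swap nums[1],nums[2]; lo=2,mid=3 → [3, 5, 7, 4, 6, 10, 9]
nums[mid]=4<7: swap nums[2],nums[3]; lo=3,mid=4 → [3, 5, 4, 7, 6, 10, 9]
nums[mid]=6<7: swap nums[3],nums[4]; lo=4,mid=5 → [3, 5, 4, 6, 7, 10, 9]
nums[mid]=10>7: swap nums[5],nums[5]; hi=4 → [3, 5, 4, 6, 7, 10, 9]
end: lo=4, hi=4; nums = [3, 5, 4, 6, 7, 10, 9]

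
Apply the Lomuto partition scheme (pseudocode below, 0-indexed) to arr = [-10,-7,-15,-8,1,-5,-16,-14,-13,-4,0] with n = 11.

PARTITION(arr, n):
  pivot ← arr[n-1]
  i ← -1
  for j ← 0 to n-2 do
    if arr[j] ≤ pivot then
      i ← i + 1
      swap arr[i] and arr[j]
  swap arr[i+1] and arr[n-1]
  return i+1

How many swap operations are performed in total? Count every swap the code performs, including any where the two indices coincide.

10

pivot=0, i=-1
j=0: -10≤0, i=0, swap(0,0) ⇒ [-10,-7,-15,-8,1,-5,-16,-14,-13,-4,0]
j=1: -7≤0, i=1, swap(1,1) ⇒ [-10,-7,-15,-8,1,-5,-16,-14,-13,-4,0]
j=2: -15≤0, i=2, swap(2,2) ⇒ [-10,-7,-15,-8,1,-5,-16,-14,-13,-4,0]
j=3: -8≤0, i=3, swap(3,3) ⇒ [-10,-7,-15,-8,1,-5,-16,-14,-13,-4,0]
j=4: 1>0, skip
j=5: -5≤0, i=4, swap(4,5) ⇒ [-10,-7,-15,-8,-5,1,-16,-14,-13,-4,0]
j=6: -16≤0, i=5, swap(5,6) ⇒ [-10,-7,-15,-8,-5,-16,1,-14,-13,-4,0]
j=7: -14≤0, i=6, swap(6,7) ⇒ [-10,-7,-15,-8,-5,-16,-14,1,-13,-4,0]
j=8: -13≤0, i=7, swap(7,8) ⇒ [-10,-7,-15,-8,-5,-16,-14,-13,1,-4,0]
j=9: -4≤0, i=8, swap(8,9) ⇒ [-10,-7,-15,-8,-5,-16,-14,-13,-4,1,0]
swap(9,10) ⇒ [-10,-7,-15,-8,-5,-16,-14,-13,-4,0,1]; return 9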